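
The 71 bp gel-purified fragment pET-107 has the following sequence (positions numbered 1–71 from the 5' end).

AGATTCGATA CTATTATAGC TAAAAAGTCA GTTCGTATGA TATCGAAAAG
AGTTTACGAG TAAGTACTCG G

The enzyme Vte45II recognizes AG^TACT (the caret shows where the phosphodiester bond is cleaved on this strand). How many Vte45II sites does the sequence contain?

AGTACT occurs starting at position 63.
Vte45II cuts at 1 site.

1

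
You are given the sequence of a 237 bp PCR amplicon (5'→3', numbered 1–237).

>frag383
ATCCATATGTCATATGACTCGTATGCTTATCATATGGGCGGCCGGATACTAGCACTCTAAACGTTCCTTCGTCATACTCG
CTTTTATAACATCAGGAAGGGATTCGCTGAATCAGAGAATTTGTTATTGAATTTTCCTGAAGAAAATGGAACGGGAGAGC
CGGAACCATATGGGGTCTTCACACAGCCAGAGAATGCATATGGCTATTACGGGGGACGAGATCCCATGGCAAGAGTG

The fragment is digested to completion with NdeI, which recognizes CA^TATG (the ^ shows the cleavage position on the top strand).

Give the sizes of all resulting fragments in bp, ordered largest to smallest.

NdeI sites (CATATG) start at positions 4, 11, 31, 167, 197.
NdeI cuts after base 2 of each site, so after positions 5, 12, 32, 168, 198.
Linear molecule, 5 cuts → 6 fragments:
  1–5 → 5 bp
  6–12 → 7 bp
  13–32 → 20 bp
  33–168 → 136 bp
  169–198 → 30 bp
  199–237 → 39 bp
Sorted largest to smallest: 136, 39, 30, 20, 7, 5 bp.

136, 39, 30, 20, 7, 5 bp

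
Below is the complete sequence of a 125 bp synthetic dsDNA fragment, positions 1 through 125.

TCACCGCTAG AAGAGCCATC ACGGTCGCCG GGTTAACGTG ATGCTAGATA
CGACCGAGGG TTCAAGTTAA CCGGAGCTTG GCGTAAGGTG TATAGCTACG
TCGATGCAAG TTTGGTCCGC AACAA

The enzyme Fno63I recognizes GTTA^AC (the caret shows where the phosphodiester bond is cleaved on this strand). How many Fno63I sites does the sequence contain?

GTTAAC occurs starting at positions 32, 66.
Fno63I cuts at 2 sites.

2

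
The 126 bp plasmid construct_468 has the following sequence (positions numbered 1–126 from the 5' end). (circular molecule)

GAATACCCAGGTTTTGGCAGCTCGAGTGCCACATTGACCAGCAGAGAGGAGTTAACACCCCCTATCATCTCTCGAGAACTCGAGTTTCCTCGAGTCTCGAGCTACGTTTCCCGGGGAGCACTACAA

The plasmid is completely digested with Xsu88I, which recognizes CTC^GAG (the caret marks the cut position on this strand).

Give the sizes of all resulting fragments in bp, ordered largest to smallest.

51, 50, 10, 8, 7 bp

Xsu88I sites (CTCGAG) start at positions 21, 71, 79, 89, 96.
Xsu88I cuts after base 3 of each site, so after positions 23, 73, 81, 91, 98.
Circular molecule, 5 cuts → 5 fragments:
  24–73 → 50 bp
  74–81 → 8 bp
  82–91 → 10 bp
  92–98 → 7 bp
  99–126 then 1–23 → 28 + 23 = 51 bp
Sorted largest to smallest: 51, 50, 10, 8, 7 bp.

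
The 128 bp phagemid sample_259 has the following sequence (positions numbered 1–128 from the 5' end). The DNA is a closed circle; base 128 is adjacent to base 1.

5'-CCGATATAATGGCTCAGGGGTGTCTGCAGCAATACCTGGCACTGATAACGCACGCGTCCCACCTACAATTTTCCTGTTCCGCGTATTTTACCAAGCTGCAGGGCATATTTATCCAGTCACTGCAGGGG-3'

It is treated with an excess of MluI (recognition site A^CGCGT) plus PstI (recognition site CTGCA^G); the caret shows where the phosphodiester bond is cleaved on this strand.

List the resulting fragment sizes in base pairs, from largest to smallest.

The MluI site (ACGCGT) starts at position 52.
MluI cuts after the first base of each site, so after position 52.
PstI sites (CTGCAG) start at positions 24, 96, 120.
PstI cuts after base 5 of each site (before the last base), so after positions 28, 100, 124.
Combined cut positions: 28, 52, 100, 124.
Circular molecule, 4 cuts → 4 fragments:
  29–52 → 24 bp
  53–100 → 48 bp
  101–124 → 24 bp
  125–128 then 1–28 → 4 + 28 = 32 bp
Sorted largest to smallest: 48, 32, 24, 24 bp.

48, 32, 24, 24 bp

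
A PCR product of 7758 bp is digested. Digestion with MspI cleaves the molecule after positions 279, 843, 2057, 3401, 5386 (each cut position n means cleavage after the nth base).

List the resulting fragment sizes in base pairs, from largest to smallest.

2372, 1985, 1344, 1214, 564, 279 bp

Linear molecule, 5 cuts → 6 fragments:
  279 − 0 = 279 bp
  843 − 279 = 564 bp
  2057 − 843 = 1214 bp
  3401 − 2057 = 1344 bp
  5386 − 3401 = 1985 bp
  7758 − 5386 = 2372 bp
Sorted largest to smallest: 2372, 1985, 1344, 1214, 564, 279 bp.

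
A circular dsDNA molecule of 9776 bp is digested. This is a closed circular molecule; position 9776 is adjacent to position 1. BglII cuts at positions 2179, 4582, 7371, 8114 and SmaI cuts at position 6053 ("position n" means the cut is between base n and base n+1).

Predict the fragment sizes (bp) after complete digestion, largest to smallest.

Combined cut positions (sorted): 2179, 4582, 6053, 7371, 8114.
Circular molecule, 5 cuts → 5 fragments:
  4582 − 2179 = 2403 bp
  6053 − 4582 = 1471 bp
  7371 − 6053 = 1318 bp
  8114 − 7371 = 743 bp
  wrap: 9776 − 8114 + 2179 = 3841 bp
Sorted largest to smallest: 3841, 2403, 1471, 1318, 743 bp.

3841, 2403, 1471, 1318, 743 bp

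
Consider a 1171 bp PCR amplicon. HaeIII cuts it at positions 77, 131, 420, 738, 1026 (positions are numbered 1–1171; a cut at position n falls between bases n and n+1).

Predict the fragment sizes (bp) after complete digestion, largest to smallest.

Linear molecule, 5 cuts → 6 fragments:
  77 − 0 = 77 bp
  131 − 77 = 54 bp
  420 − 131 = 289 bp
  738 − 420 = 318 bp
  1026 − 738 = 288 bp
  1171 − 1026 = 145 bp
Sorted largest to smallest: 318, 289, 288, 145, 77, 54 bp.

318, 289, 288, 145, 77, 54 bp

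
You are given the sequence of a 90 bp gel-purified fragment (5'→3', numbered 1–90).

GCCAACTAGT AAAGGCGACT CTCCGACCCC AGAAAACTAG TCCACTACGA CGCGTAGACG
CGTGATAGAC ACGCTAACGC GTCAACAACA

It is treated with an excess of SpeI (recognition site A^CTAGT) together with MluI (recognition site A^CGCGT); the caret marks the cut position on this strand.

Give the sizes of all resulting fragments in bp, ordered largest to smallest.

SpeI sites (ACTAGT) start at positions 5, 36.
SpeI cuts after the first base of each site, so after positions 5, 36.
MluI sites (ACGCGT) start at positions 50, 58, 77.
MluI cuts after the first base of each site, so after positions 50, 58, 77.
Combined cut positions: 5, 36, 50, 58, 77.
Linear molecule, 5 cuts → 6 fragments:
  1–5 → 5 bp
  6–36 → 31 bp
  37–50 → 14 bp
  51–58 → 8 bp
  59–77 → 19 bp
  78–90 → 13 bp
Sorted largest to smallest: 31, 19, 14, 13, 8, 5 bp.

31, 19, 14, 13, 8, 5 bp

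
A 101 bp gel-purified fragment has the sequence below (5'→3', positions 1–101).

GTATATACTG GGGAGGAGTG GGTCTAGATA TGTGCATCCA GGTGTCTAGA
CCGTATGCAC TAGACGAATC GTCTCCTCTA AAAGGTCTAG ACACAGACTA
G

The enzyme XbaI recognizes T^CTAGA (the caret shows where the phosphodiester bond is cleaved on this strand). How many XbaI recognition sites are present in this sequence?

TCTAGA occurs starting at positions 23, 45, 86.
XbaI cuts at 3 sites.

3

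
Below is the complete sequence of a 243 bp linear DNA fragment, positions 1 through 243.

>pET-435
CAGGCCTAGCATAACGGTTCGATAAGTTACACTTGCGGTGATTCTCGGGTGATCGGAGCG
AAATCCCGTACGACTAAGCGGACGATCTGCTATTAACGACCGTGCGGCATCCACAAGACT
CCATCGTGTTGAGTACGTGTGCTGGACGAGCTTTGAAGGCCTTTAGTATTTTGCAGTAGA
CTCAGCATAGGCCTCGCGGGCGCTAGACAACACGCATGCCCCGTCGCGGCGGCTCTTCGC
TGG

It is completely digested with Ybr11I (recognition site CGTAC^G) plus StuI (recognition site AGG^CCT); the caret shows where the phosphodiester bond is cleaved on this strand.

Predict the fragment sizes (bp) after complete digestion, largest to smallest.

The Ybr11I site (CGTACG) starts at position 67.
Ybr11I cuts after base 5 of each site (before the last base), so after position 71.
StuI sites (AGGCCT) start at positions 2, 157, 189.
StuI cuts after base 3 of each site, so after positions 4, 159, 191.
Combined cut positions: 4, 71, 159, 191.
Linear molecule, 4 cuts → 5 fragments:
  1–4 → 4 bp
  5–71 → 67 bp
  72–159 → 88 bp
  160–191 → 32 bp
  192–243 → 52 bp
Sorted largest to smallest: 88, 67, 52, 32, 4 bp.

88, 67, 52, 32, 4 bp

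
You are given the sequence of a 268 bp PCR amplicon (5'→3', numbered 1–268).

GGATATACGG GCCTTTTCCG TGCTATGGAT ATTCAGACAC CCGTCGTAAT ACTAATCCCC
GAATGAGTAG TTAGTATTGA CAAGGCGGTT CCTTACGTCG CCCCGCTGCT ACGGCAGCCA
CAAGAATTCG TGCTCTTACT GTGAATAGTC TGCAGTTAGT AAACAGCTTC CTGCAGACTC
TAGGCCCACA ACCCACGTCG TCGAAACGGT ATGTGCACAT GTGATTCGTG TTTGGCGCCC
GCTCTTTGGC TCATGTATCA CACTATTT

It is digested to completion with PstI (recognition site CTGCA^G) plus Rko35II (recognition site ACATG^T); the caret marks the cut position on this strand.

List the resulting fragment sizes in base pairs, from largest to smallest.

PstI sites (CTGCAG) start at positions 150, 171.
PstI cuts after base 5 of each site (before the last base), so after positions 154, 175.
The Rko35II site (ACATGT) starts at position 217.
Rko35II cuts after base 5 of each site (before the last base), so after position 221.
Combined cut positions: 154, 175, 221.
Linear molecule, 3 cuts → 4 fragments:
  1–154 → 154 bp
  155–175 → 21 bp
  176–221 → 46 bp
  222–268 → 47 bp
Sorted largest to smallest: 154, 47, 46, 21 bp.

154, 47, 46, 21 bp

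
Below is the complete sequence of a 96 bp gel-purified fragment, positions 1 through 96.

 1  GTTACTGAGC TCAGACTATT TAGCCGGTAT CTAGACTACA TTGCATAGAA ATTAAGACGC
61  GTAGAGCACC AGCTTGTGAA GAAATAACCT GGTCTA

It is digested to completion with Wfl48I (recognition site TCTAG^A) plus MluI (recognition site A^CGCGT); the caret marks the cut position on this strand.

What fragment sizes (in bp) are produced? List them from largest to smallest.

The Wfl48I site (TCTAGA) starts at position 30.
Wfl48I cuts after base 5 of each site (before the last base), so after position 34.
The MluI site (ACGCGT) starts at position 57.
MluI cuts after the first base of each site, so after position 57.
Combined cut positions: 34, 57.
Linear molecule, 2 cuts → 3 fragments:
  1–34 → 34 bp
  35–57 → 23 bp
  58–96 → 39 bp
Sorted largest to smallest: 39, 34, 23 bp.

39, 34, 23 bp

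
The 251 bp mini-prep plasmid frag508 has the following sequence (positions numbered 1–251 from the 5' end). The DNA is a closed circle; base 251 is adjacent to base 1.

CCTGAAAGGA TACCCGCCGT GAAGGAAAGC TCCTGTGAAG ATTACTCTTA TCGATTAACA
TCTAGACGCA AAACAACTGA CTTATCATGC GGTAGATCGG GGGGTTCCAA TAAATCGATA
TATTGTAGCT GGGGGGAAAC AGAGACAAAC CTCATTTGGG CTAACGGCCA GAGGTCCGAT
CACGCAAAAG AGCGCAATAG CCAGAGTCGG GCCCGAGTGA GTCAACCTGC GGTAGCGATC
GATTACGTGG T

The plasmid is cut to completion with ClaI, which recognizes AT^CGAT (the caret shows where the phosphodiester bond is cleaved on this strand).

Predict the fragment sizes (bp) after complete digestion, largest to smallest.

ClaI sites (ATCGAT) start at positions 50, 114, 238.
ClaI cuts after base 2 of each site, so after positions 51, 115, 239.
Circular molecule, 3 cuts → 3 fragments:
  52–115 → 64 bp
  116–239 → 124 bp
  240–251 then 1–51 → 12 + 51 = 63 bp
Sorted largest to smallest: 124, 64, 63 bp.

124, 64, 63 bp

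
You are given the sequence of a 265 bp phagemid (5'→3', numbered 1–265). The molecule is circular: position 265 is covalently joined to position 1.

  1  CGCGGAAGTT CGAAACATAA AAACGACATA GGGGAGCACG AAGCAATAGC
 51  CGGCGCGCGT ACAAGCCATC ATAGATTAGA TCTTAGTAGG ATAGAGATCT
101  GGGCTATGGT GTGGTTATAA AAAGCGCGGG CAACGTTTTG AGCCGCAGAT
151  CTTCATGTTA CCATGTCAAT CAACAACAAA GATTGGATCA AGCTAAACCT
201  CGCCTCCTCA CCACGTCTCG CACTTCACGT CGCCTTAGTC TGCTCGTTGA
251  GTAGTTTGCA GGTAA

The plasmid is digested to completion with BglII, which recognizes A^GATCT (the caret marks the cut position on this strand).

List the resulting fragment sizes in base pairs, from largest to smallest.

BglII sites (AGATCT) start at positions 78, 95, 147.
BglII cuts after the first base of each site, so after positions 78, 95, 147.
Circular molecule, 3 cuts → 3 fragments:
  79–95 → 17 bp
  96–147 → 52 bp
  148–265 then 1–78 → 118 + 78 = 196 bp
Sorted largest to smallest: 196, 52, 17 bp.

196, 52, 17 bp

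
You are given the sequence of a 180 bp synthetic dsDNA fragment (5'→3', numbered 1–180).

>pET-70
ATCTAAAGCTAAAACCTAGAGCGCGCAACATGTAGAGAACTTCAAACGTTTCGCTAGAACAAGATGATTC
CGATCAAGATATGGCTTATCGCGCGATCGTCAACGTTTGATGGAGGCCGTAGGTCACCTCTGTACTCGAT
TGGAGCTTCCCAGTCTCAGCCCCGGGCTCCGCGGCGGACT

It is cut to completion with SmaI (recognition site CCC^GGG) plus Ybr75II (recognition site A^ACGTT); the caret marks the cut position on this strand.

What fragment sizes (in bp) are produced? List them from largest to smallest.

61, 57, 45, 17 bp

The SmaI site (CCCGGG) starts at position 161.
SmaI cuts after base 3 of each site, so after position 163.
Ybr75II sites (AACGTT) start at positions 45, 102.
Ybr75II cuts after the first base of each site, so after positions 45, 102.
Combined cut positions: 45, 102, 163.
Linear molecule, 3 cuts → 4 fragments:
  1–45 → 45 bp
  46–102 → 57 bp
  103–163 → 61 bp
  164–180 → 17 bp
Sorted largest to smallest: 61, 57, 45, 17 bp.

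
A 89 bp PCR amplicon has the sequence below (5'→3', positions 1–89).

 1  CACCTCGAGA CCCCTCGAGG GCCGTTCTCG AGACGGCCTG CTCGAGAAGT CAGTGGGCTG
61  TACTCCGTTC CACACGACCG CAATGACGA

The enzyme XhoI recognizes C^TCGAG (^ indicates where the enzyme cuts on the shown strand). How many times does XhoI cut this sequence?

4

CTCGAG occurs starting at positions 4, 14, 27, 41.
XhoI cuts at 4 sites.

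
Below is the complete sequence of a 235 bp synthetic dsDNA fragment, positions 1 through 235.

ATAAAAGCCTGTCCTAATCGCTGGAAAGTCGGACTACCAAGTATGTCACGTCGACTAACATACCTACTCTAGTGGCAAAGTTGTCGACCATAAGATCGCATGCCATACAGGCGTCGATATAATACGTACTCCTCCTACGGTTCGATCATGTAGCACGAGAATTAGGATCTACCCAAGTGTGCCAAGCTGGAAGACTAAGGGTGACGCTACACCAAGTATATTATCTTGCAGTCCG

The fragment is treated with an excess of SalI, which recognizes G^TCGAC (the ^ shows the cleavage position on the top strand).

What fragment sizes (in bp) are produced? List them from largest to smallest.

152, 50, 33 bp

SalI sites (GTCGAC) start at positions 50, 83.
SalI cuts after the first base of each site, so after positions 50, 83.
Linear molecule, 2 cuts → 3 fragments:
  1–50 → 50 bp
  51–83 → 33 bp
  84–235 → 152 bp
Sorted largest to smallest: 152, 50, 33 bp.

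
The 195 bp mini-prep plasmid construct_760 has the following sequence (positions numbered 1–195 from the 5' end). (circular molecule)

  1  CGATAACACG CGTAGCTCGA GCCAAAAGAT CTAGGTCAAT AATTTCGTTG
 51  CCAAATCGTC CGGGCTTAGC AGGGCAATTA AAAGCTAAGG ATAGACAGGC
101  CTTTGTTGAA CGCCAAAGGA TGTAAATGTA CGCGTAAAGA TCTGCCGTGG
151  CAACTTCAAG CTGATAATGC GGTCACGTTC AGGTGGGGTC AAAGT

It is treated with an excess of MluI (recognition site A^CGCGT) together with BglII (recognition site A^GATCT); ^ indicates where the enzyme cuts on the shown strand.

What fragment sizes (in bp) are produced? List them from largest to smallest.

MluI sites (ACGCGT) start at positions 8, 130.
MluI cuts after the first base of each site, so after positions 8, 130.
BglII sites (AGATCT) start at positions 27, 138.
BglII cuts after the first base of each site, so after positions 27, 138.
Combined cut positions: 8, 27, 130, 138.
Circular molecule, 4 cuts → 4 fragments:
  9–27 → 19 bp
  28–130 → 103 bp
  131–138 → 8 bp
  139–195 then 1–8 → 57 + 8 = 65 bp
Sorted largest to smallest: 103, 65, 19, 8 bp.

103, 65, 19, 8 bp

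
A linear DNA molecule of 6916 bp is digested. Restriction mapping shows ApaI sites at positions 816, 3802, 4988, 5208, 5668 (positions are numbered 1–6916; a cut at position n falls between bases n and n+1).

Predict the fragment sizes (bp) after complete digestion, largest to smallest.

Linear molecule, 5 cuts → 6 fragments:
  816 − 0 = 816 bp
  3802 − 816 = 2986 bp
  4988 − 3802 = 1186 bp
  5208 − 4988 = 220 bp
  5668 − 5208 = 460 bp
  6916 − 5668 = 1248 bp
Sorted largest to smallest: 2986, 1248, 1186, 816, 460, 220 bp.

2986, 1248, 1186, 816, 460, 220 bp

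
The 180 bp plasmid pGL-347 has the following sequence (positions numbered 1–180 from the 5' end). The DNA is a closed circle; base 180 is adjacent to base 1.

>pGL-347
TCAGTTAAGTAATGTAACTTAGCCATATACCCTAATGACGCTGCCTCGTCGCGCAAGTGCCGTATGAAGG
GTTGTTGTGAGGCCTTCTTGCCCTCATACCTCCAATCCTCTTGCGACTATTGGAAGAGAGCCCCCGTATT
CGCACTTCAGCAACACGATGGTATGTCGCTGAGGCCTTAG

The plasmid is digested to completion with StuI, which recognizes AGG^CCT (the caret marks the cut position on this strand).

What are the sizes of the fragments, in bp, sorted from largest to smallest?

92, 88 bp

StuI sites (AGGCCT) start at positions 80, 172.
StuI cuts after base 3 of each site, so after positions 82, 174.
Circular molecule, 2 cuts → 2 fragments:
  83–174 → 92 bp
  175–180 then 1–82 → 6 + 82 = 88 bp
Sorted largest to smallest: 92, 88 bp.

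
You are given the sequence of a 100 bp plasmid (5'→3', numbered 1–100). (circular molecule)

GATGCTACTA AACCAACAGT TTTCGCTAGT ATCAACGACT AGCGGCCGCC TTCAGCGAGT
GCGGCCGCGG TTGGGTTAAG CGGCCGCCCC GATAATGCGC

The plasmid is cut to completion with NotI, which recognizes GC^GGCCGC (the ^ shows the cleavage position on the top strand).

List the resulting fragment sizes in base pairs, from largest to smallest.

62, 19, 19 bp

NotI sites (GCGGCCGC) start at positions 42, 61, 80.
NotI cuts after base 2 of each site, so after positions 43, 62, 81.
Circular molecule, 3 cuts → 3 fragments:
  44–62 → 19 bp
  63–81 → 19 bp
  82–100 then 1–43 → 19 + 43 = 62 bp
Sorted largest to smallest: 62, 19, 19 bp.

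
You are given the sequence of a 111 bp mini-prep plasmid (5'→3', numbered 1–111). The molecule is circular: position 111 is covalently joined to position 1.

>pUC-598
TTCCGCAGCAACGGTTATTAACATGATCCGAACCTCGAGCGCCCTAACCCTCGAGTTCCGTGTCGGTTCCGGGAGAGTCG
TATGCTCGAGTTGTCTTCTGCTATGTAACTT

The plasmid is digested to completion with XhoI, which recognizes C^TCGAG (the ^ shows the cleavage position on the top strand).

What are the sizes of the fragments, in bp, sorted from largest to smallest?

60, 35, 16 bp

XhoI sites (CTCGAG) start at positions 34, 50, 85.
XhoI cuts after the first base of each site, so after positions 34, 50, 85.
Circular molecule, 3 cuts → 3 fragments:
  35–50 → 16 bp
  51–85 → 35 bp
  86–111 then 1–34 → 26 + 34 = 60 bp
Sorted largest to smallest: 60, 35, 16 bp.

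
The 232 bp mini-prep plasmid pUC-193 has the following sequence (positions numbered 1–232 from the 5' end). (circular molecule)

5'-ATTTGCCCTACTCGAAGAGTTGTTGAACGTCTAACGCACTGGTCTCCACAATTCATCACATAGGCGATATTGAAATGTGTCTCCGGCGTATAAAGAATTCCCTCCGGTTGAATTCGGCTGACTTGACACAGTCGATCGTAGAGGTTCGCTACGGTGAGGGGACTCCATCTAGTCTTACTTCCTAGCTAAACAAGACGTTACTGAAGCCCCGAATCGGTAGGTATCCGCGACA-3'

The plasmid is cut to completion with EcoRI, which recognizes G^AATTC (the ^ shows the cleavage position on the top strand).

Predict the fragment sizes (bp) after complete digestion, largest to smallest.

EcoRI sites (GAATTC) start at positions 95, 110.
EcoRI cuts after the first base of each site, so after positions 95, 110.
Circular molecule, 2 cuts → 2 fragments:
  96–110 → 15 bp
  111–232 then 1–95 → 122 + 95 = 217 bp
Sorted largest to smallest: 217, 15 bp.

217, 15 bp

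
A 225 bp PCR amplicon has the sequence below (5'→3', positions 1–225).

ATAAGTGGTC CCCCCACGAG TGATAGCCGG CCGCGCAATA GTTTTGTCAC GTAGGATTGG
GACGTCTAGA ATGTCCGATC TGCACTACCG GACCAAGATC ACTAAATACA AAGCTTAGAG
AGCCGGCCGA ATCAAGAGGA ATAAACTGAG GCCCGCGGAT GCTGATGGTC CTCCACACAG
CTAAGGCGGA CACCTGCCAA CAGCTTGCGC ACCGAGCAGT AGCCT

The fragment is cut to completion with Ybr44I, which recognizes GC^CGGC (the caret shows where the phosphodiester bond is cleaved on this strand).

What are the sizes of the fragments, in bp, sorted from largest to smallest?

102, 96, 27 bp

Ybr44I sites (GCCGGC) start at positions 26, 122.
Ybr44I cuts after base 2 of each site, so after positions 27, 123.
Linear molecule, 2 cuts → 3 fragments:
  1–27 → 27 bp
  28–123 → 96 bp
  124–225 → 102 bp
Sorted largest to smallest: 102, 96, 27 bp.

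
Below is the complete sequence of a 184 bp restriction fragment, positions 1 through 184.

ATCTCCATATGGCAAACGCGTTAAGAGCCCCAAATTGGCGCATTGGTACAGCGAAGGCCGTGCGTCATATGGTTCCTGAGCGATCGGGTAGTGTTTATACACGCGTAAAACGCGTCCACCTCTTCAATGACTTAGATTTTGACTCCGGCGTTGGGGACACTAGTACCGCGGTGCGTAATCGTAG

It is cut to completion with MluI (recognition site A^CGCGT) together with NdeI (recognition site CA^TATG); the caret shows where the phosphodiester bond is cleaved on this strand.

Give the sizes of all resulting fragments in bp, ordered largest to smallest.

74, 51, 34, 9, 9, 7 bp

MluI sites (ACGCGT) start at positions 16, 101, 110.
MluI cuts after the first base of each site, so after positions 16, 101, 110.
NdeI sites (CATATG) start at positions 6, 66.
NdeI cuts after base 2 of each site, so after positions 7, 67.
Combined cut positions: 7, 16, 67, 101, 110.
Linear molecule, 5 cuts → 6 fragments:
  1–7 → 7 bp
  8–16 → 9 bp
  17–67 → 51 bp
  68–101 → 34 bp
  102–110 → 9 bp
  111–184 → 74 bp
Sorted largest to smallest: 74, 51, 34, 9, 9, 7 bp.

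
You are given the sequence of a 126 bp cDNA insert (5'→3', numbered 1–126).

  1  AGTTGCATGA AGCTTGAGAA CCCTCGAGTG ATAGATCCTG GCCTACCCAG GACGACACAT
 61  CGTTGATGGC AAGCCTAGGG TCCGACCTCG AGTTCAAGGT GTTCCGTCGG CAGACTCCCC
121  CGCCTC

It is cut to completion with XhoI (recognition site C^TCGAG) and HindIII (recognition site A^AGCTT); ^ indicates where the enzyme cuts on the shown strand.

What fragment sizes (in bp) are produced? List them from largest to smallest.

64, 39, 13, 10 bp

XhoI sites (CTCGAG) start at positions 23, 87.
XhoI cuts after the first base of each site, so after positions 23, 87.
The HindIII site (AAGCTT) starts at position 10.
HindIII cuts after the first base of each site, so after position 10.
Combined cut positions: 10, 23, 87.
Linear molecule, 3 cuts → 4 fragments:
  1–10 → 10 bp
  11–23 → 13 bp
  24–87 → 64 bp
  88–126 → 39 bp
Sorted largest to smallest: 64, 39, 13, 10 bp.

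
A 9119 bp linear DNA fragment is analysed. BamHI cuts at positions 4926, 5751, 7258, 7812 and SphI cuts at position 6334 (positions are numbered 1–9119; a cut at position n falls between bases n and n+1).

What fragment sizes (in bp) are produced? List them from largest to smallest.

4926, 1307, 924, 825, 583, 554 bp

Combined cut positions (sorted): 4926, 5751, 6334, 7258, 7812.
Linear molecule, 5 cuts → 6 fragments:
  4926 − 0 = 4926 bp
  5751 − 4926 = 825 bp
  6334 − 5751 = 583 bp
  7258 − 6334 = 924 bp
  7812 − 7258 = 554 bp
  9119 − 7812 = 1307 bp
Sorted largest to smallest: 4926, 1307, 924, 825, 583, 554 bp.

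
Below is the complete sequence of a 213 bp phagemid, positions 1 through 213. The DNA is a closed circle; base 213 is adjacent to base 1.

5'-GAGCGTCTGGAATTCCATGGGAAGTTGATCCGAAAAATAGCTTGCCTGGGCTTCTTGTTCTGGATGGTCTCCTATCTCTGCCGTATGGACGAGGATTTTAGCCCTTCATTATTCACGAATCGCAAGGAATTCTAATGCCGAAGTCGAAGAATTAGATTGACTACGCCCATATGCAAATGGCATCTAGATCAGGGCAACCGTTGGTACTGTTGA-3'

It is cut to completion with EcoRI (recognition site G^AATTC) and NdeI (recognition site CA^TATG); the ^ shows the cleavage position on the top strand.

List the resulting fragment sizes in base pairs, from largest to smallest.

117, 54, 42 bp

EcoRI sites (GAATTC) start at positions 10, 127.
EcoRI cuts after the first base of each site, so after positions 10, 127.
The NdeI site (CATATG) starts at position 168.
NdeI cuts after base 2 of each site, so after position 169.
Combined cut positions: 10, 127, 169.
Circular molecule, 3 cuts → 3 fragments:
  11–127 → 117 bp
  128–169 → 42 bp
  170–213 then 1–10 → 44 + 10 = 54 bp
Sorted largest to smallest: 117, 54, 42 bp.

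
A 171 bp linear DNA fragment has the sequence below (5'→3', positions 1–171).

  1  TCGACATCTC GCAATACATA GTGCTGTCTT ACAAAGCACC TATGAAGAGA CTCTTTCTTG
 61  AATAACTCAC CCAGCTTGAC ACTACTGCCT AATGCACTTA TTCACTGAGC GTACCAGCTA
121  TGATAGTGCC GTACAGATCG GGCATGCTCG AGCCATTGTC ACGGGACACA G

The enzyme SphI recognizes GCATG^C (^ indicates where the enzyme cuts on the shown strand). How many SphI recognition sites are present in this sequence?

1

GCATGC occurs starting at position 142.
SphI cuts at 1 site.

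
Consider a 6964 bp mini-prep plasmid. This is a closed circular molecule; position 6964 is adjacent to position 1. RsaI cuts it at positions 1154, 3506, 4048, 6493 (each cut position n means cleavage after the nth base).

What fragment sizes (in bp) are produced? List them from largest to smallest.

2445, 2352, 1625, 542 bp

Circular molecule, 4 cuts → 4 fragments:
  3506 − 1154 = 2352 bp
  4048 − 3506 = 542 bp
  6493 − 4048 = 2445 bp
  wrap: 6964 − 6493 + 1154 = 1625 bp
Sorted largest to smallest: 2445, 2352, 1625, 542 bp.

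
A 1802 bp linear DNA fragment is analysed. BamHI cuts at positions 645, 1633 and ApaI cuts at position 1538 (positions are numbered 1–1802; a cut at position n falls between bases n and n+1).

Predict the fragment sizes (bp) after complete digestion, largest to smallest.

893, 645, 169, 95 bp

Combined cut positions (sorted): 645, 1538, 1633.
Linear molecule, 3 cuts → 4 fragments:
  645 − 0 = 645 bp
  1538 − 645 = 893 bp
  1633 − 1538 = 95 bp
  1802 − 1633 = 169 bp
Sorted largest to smallest: 893, 645, 169, 95 bp.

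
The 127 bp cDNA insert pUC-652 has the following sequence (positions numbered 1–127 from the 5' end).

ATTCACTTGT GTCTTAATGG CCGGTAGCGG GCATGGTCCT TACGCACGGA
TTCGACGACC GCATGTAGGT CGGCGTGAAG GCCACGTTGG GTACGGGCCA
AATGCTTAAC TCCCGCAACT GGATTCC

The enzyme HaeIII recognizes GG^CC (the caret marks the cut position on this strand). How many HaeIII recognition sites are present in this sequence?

3

GGCC occurs starting at positions 19, 80, 96.
HaeIII cuts at 3 sites.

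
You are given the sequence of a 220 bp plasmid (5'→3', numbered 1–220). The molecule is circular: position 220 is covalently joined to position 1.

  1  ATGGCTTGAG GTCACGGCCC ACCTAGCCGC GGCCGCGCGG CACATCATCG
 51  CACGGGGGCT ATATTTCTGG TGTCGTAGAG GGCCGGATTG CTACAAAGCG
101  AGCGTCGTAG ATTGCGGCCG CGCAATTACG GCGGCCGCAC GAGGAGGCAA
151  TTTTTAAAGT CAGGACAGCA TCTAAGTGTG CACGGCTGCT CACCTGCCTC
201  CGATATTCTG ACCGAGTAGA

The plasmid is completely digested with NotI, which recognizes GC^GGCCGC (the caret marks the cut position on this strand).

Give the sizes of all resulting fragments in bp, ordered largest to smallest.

118, 85, 17 bp

NotI sites (GCGGCCGC) start at positions 29, 114, 131.
NotI cuts after base 2 of each site, so after positions 30, 115, 132.
Circular molecule, 3 cuts → 3 fragments:
  31–115 → 85 bp
  116–132 → 17 bp
  133–220 then 1–30 → 88 + 30 = 118 bp
Sorted largest to smallest: 118, 85, 17 bp.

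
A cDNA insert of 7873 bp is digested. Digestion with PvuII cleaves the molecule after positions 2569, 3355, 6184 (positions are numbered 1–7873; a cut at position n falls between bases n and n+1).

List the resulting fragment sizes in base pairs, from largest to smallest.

Linear molecule, 3 cuts → 4 fragments:
  2569 − 0 = 2569 bp
  3355 − 2569 = 786 bp
  6184 − 3355 = 2829 bp
  7873 − 6184 = 1689 bp
Sorted largest to smallest: 2829, 2569, 1689, 786 bp.

2829, 2569, 1689, 786 bp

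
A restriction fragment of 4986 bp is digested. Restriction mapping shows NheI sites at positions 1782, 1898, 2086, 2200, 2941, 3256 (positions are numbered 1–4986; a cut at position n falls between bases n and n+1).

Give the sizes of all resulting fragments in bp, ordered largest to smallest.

1782, 1730, 741, 315, 188, 116, 114 bp

Linear molecule, 6 cuts → 7 fragments:
  1782 − 0 = 1782 bp
  1898 − 1782 = 116 bp
  2086 − 1898 = 188 bp
  2200 − 2086 = 114 bp
  2941 − 2200 = 741 bp
  3256 − 2941 = 315 bp
  4986 − 3256 = 1730 bp
Sorted largest to smallest: 1782, 1730, 741, 315, 188, 116, 114 bp.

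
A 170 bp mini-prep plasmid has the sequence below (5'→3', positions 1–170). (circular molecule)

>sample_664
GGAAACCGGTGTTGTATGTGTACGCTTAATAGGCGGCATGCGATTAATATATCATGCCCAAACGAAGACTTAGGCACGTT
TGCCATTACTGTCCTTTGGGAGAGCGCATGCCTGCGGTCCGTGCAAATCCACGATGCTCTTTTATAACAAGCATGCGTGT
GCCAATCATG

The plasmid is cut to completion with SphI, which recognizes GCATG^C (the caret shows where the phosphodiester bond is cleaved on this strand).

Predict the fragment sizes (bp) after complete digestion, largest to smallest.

SphI sites (GCATGC) start at positions 36, 106, 151.
SphI cuts after base 5 of each site (before the last base), so after positions 40, 110, 155.
Circular molecule, 3 cuts → 3 fragments:
  41–110 → 70 bp
  111–155 → 45 bp
  156–170 then 1–40 → 15 + 40 = 55 bp
Sorted largest to smallest: 70, 55, 45 bp.

70, 55, 45 bp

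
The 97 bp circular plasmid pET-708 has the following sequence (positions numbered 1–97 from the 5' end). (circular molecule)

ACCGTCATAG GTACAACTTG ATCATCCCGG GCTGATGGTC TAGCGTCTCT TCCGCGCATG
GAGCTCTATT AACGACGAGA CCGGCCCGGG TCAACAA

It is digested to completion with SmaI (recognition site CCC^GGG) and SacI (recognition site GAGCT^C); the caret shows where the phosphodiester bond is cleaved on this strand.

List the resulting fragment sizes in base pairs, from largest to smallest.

38, 37, 22 bp

SmaI sites (CCCGGG) start at positions 26, 85.
SmaI cuts after base 3 of each site, so after positions 28, 87.
The SacI site (GAGCTC) starts at position 61.
SacI cuts after base 5 of each site (before the last base), so after position 65.
Combined cut positions: 28, 65, 87.
Circular molecule, 3 cuts → 3 fragments:
  29–65 → 37 bp
  66–87 → 22 bp
  88–97 then 1–28 → 10 + 28 = 38 bp
Sorted largest to smallest: 38, 37, 22 bp.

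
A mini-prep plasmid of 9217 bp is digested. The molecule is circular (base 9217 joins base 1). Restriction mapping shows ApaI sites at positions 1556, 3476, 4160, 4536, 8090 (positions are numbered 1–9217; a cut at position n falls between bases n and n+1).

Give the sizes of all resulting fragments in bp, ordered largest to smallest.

3554, 2683, 1920, 684, 376 bp

Circular molecule, 5 cuts → 5 fragments:
  3476 − 1556 = 1920 bp
  4160 − 3476 = 684 bp
  4536 − 4160 = 376 bp
  8090 − 4536 = 3554 bp
  wrap: 9217 − 8090 + 1556 = 2683 bp
Sorted largest to smallest: 3554, 2683, 1920, 684, 376 bp.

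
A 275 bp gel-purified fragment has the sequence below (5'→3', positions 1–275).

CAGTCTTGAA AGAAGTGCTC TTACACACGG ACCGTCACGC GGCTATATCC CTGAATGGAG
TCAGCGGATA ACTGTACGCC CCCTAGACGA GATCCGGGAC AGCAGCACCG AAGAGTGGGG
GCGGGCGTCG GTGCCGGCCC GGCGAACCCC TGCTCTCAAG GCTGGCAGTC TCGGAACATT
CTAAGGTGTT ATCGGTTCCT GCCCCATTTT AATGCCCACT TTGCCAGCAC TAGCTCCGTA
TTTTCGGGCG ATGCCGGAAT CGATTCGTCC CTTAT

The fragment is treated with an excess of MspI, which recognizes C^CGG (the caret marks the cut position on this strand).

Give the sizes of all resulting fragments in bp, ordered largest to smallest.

115, 94, 40, 21, 5 bp

MspI sites (CCGG) start at positions 94, 134, 139, 254.
MspI cuts after the first base of each site, so after positions 94, 134, 139, 254.
Linear molecule, 4 cuts → 5 fragments:
  1–94 → 94 bp
  95–134 → 40 bp
  135–139 → 5 bp
  140–254 → 115 bp
  255–275 → 21 bp
Sorted largest to smallest: 115, 94, 40, 21, 5 bp.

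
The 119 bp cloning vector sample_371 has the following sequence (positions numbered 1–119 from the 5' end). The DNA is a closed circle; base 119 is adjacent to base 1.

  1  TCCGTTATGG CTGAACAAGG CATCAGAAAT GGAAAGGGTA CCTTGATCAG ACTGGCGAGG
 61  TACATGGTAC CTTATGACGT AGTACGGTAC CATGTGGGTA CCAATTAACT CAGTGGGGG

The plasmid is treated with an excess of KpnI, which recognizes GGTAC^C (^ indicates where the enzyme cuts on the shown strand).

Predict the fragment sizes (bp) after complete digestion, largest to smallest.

KpnI sites (GGTACC) start at positions 37, 66, 86, 97.
KpnI cuts after base 5 of each site (before the last base), so after positions 41, 70, 90, 101.
Circular molecule, 4 cuts → 4 fragments:
  42–70 → 29 bp
  71–90 → 20 bp
  91–101 → 11 bp
  102–119 then 1–41 → 18 + 41 = 59 bp
Sorted largest to smallest: 59, 29, 20, 11 bp.

59, 29, 20, 11 bp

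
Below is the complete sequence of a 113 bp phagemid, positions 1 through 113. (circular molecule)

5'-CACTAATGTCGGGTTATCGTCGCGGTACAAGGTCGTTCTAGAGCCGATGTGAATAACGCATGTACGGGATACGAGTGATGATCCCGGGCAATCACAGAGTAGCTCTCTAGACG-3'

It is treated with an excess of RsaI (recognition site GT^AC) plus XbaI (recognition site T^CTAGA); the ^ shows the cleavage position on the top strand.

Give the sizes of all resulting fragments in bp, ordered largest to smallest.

RsaI sites (GTAC) start at positions 25, 62.
RsaI cuts after base 2 of each site, so after positions 26, 63.
XbaI sites (TCTAGA) start at positions 37, 106.
XbaI cuts after the first base of each site, so after positions 37, 106.
Combined cut positions: 26, 37, 63, 106.
Circular molecule, 4 cuts → 4 fragments:
  27–37 → 11 bp
  38–63 → 26 bp
  64–106 → 43 bp
  107–113 then 1–26 → 7 + 26 = 33 bp
Sorted largest to smallest: 43, 33, 26, 11 bp.

43, 33, 26, 11 bp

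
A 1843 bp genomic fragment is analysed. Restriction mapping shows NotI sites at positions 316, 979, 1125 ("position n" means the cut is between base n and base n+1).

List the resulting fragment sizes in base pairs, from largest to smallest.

718, 663, 316, 146 bp

Linear molecule, 3 cuts → 4 fragments:
  316 − 0 = 316 bp
  979 − 316 = 663 bp
  1125 − 979 = 146 bp
  1843 − 1125 = 718 bp
Sorted largest to smallest: 718, 663, 316, 146 bp.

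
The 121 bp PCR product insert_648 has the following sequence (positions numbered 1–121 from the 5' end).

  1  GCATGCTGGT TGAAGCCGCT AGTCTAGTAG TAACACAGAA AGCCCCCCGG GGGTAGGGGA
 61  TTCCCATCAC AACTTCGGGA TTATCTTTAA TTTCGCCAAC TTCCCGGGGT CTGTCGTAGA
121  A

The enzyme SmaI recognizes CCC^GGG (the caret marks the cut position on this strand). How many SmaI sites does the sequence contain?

CCCGGG occurs starting at positions 46, 103.
SmaI cuts at 2 sites.

2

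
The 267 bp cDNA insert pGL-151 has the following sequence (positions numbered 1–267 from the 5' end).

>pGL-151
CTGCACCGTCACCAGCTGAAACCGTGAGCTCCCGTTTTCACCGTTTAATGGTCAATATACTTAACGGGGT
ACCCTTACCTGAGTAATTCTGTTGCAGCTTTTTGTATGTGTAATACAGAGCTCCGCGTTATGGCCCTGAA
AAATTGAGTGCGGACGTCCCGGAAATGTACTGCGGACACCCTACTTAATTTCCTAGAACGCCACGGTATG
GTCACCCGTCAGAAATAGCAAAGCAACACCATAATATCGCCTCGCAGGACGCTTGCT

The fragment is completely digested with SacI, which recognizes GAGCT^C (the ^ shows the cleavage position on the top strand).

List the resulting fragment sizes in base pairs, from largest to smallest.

145, 92, 30 bp

SacI sites (GAGCTC) start at positions 26, 118.
SacI cuts after base 5 of each site (before the last base), so after positions 30, 122.
Linear molecule, 2 cuts → 3 fragments:
  1–30 → 30 bp
  31–122 → 92 bp
  123–267 → 145 bp
Sorted largest to smallest: 145, 92, 30 bp.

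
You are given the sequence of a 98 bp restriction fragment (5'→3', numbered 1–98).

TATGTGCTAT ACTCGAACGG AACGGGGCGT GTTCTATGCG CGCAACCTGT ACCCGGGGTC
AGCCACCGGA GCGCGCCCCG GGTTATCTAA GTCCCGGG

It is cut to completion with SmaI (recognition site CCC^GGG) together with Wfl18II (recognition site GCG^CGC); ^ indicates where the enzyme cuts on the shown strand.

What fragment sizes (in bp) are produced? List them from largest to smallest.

SmaI sites (CCCGGG) start at positions 52, 77, 93.
SmaI cuts after base 3 of each site, so after positions 54, 79, 95.
Wfl18II sites (GCGCGC) start at positions 38, 71.
Wfl18II cuts after base 3 of each site, so after positions 40, 73.
Combined cut positions: 40, 54, 73, 79, 95.
Linear molecule, 5 cuts → 6 fragments:
  1–40 → 40 bp
  41–54 → 14 bp
  55–73 → 19 bp
  74–79 → 6 bp
  80–95 → 16 bp
  96–98 → 3 bp
Sorted largest to smallest: 40, 19, 16, 14, 6, 3 bp.

40, 19, 16, 14, 6, 3 bp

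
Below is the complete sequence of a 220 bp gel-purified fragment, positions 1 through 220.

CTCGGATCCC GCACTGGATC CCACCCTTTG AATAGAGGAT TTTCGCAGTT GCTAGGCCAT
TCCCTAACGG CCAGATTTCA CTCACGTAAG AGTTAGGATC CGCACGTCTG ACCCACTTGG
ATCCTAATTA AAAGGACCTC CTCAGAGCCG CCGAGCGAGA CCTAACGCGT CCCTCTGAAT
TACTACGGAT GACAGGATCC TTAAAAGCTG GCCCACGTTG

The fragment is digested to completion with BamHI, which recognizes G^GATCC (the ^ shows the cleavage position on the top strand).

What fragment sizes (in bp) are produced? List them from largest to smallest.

BamHI sites (GGATCC) start at positions 4, 16, 96, 119, 195.
BamHI cuts after the first base of each site, so after positions 4, 16, 96, 119, 195.
Linear molecule, 5 cuts → 6 fragments:
  1–4 → 4 bp
  5–16 → 12 bp
  17–96 → 80 bp
  97–119 → 23 bp
  120–195 → 76 bp
  196–220 → 25 bp
Sorted largest to smallest: 80, 76, 25, 23, 12, 4 bp.

80, 76, 25, 23, 12, 4 bp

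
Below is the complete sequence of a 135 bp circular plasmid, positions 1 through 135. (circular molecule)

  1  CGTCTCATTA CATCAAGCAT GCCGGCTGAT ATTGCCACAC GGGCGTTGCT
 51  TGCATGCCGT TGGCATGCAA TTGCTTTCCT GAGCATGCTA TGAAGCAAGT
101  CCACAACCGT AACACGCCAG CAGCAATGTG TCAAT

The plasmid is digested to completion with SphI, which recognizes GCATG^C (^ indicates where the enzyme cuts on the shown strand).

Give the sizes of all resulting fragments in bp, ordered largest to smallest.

69, 35, 20, 11 bp

SphI sites (GCATGC) start at positions 17, 52, 63, 83.
SphI cuts after base 5 of each site (before the last base), so after positions 21, 56, 67, 87.
Circular molecule, 4 cuts → 4 fragments:
  22–56 → 35 bp
  57–67 → 11 bp
  68–87 → 20 bp
  88–135 then 1–21 → 48 + 21 = 69 bp
Sorted largest to smallest: 69, 35, 20, 11 bp.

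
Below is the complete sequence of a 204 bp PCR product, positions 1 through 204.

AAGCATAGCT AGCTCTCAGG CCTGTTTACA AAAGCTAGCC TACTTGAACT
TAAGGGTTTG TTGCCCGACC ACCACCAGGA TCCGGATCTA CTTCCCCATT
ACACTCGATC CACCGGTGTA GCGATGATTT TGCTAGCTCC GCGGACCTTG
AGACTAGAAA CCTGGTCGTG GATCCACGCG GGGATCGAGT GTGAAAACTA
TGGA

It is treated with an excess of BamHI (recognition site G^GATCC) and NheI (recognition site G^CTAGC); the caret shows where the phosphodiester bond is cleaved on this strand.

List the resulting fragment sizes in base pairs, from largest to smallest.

54, 44, 38, 34, 26, 8 bp

BamHI sites (GGATCC) start at positions 78, 170.
BamHI cuts after the first base of each site, so after positions 78, 170.
NheI sites (GCTAGC) start at positions 8, 34, 132.
NheI cuts after the first base of each site, so after positions 8, 34, 132.
Combined cut positions: 8, 34, 78, 132, 170.
Linear molecule, 5 cuts → 6 fragments:
  1–8 → 8 bp
  9–34 → 26 bp
  35–78 → 44 bp
  79–132 → 54 bp
  133–170 → 38 bp
  171–204 → 34 bp
Sorted largest to smallest: 54, 44, 38, 34, 26, 8 bp.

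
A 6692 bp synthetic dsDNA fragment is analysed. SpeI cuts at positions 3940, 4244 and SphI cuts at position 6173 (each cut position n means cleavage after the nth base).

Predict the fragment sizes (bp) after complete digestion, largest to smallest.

3940, 1929, 519, 304 bp

Combined cut positions (sorted): 3940, 4244, 6173.
Linear molecule, 3 cuts → 4 fragments:
  3940 − 0 = 3940 bp
  4244 − 3940 = 304 bp
  6173 − 4244 = 1929 bp
  6692 − 6173 = 519 bp
Sorted largest to smallest: 3940, 1929, 519, 304 bp.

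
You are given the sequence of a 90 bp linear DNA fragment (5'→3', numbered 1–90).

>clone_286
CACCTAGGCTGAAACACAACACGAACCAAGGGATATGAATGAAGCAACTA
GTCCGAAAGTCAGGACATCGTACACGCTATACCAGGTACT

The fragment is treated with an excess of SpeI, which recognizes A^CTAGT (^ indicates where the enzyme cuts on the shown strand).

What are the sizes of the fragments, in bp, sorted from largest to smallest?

The SpeI site (ACTAGT) starts at position 47.
SpeI cuts after the first base of each site, so after position 47.
Linear molecule, 1 cut → 2 fragments:
  1–47 → 47 bp
  48–90 → 43 bp
Sorted largest to smallest: 47, 43 bp.

47, 43 bp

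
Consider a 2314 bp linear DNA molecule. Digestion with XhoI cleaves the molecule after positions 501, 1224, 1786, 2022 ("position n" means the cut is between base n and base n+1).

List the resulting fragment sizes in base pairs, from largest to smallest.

Linear molecule, 4 cuts → 5 fragments:
  501 − 0 = 501 bp
  1224 − 501 = 723 bp
  1786 − 1224 = 562 bp
  2022 − 1786 = 236 bp
  2314 − 2022 = 292 bp
Sorted largest to smallest: 723, 562, 501, 292, 236 bp.

723, 562, 501, 292, 236 bp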